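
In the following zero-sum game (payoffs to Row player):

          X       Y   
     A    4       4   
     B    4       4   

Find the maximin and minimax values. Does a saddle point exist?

Maximin = 4, Minimax = 4, Saddle: True

Work:
Row minimums: [4, 4] → maximin = 4
Column maximums: [4, 4] → minimax = 4
Saddle point exists! Game value = 4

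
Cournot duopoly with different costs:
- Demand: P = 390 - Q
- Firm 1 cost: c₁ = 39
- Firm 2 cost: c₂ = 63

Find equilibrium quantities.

q₁* = 125.0, q₂* = 101.0

Work:
Reaction: q₁ = (390 - 39 - q₂)/2
Reaction: q₂ = (390 - 63 - q₁)/2
Solve simultaneously:
q₁* = (390 - 2×39 + 63)/3 = 125.0
q₂* = (390 - 2×63 + 39)/3 = 101.0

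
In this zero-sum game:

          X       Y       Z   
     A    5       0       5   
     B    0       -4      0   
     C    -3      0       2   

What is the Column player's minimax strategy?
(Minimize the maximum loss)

Column should play Y, value = 0

Work:
Column player minimizes Row's maximum payoff:
Column X: max payoff to Row = 5
Column Y: max payoff to Row = 0
Column Z: max payoff to Row = 5
Minimum is 0, achieved by column Y.
Minimax strategy: Y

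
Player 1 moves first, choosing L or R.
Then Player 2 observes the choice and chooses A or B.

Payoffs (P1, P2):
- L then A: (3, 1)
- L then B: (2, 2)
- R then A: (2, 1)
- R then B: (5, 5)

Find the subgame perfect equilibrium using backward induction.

P1 plays R, P2 plays B after L and B after R; Payoff (5, 5)

Work:
Backward induction:
After L: P2 chooses B → P1 gets 2
After R: P2 chooses B → P1 gets 5
P1 chooses R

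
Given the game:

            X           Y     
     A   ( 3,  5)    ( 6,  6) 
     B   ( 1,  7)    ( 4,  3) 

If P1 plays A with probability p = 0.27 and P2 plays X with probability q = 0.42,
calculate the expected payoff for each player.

E[P1] = 3.28, E[P2] = 4.923

Work:
E[P1] = p·q·π₁(A,X) + p·(1-q)·π₁(A,Y) + (1-p)·q·π₁(B,X) + (1-p)·(1-q)·π₁(B,Y)
= 0.27·0.42·3 + 0.27·0.58·6 + 0.73·0.42·1 + 0.73·0.58·4
= 3.28

E[P2] = 4.923 (similar calculation)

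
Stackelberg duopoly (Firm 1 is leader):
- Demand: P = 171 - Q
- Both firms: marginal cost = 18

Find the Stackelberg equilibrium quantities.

q₁* (leader) = 76.5, q₂* (follower) = 38.25

Work:
Follower's reaction: q₂ = (a - c - q₁)/2
Leader substitutes: π₁ = q₁·(a - q₁ - (a-c-q₁)/2 - c)
FOC: q₁* = (171 - 18)/2 = 76.50
Then: q₂* = (171 - 18 - 76.5)/2 = 38.25
Leader has first-mover advantage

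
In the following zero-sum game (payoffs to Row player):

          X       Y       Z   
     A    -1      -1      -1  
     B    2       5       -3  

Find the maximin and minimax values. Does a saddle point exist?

Maximin = -1, Minimax = -1, Saddle: True

Work:
Row minimums: [-1, -3] → maximin = -1
Column maximums: [2, 5, -1] → minimax = -1
Saddle point exists! Game value = -1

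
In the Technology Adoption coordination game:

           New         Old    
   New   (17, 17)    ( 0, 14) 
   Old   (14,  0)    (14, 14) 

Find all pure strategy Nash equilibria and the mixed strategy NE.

Pure NE: (New, New) and (Old, Old); Mixed NE: p = 0.8235, q = 0.8235

Work:
Check pure NE:
(New, New): (17, 17) - no unilateral deviation beneficial
(Old, Old): (14, 14) - no unilateral deviation beneficial
Mixed NE: P1 plays New with p = 0.8235, P2 plays New with q = 0.8235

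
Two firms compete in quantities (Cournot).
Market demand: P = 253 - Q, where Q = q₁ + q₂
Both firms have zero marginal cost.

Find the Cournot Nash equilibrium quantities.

q₁* = q₂* = 84.33; P* = 84.33

Work:
Profit: π_i = P·q_i = (a - q_i - q_j)·q_i
FOC: ∂π_i/∂q_i = a - 2q_i - q_j = 0
Reaction function: q_i = (253 - q_j)/2
Symmetry: q* = 253/3 = 84.33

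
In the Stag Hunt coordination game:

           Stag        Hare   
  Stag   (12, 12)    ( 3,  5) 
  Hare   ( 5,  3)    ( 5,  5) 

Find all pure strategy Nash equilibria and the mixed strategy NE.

Pure NE: (Stag, Stag) and (Hare, Hare); Mixed NE: p = 0.2222, q = 0.2222

Work:
Check pure NE:
(Stag, Stag): (12, 12) - no unilateral deviation beneficial
(Hare, Hare): (5, 5) - no unilateral deviation beneficial
Mixed NE: P1 plays Stag with p = 0.2222, P2 plays Stag with q = 0.2222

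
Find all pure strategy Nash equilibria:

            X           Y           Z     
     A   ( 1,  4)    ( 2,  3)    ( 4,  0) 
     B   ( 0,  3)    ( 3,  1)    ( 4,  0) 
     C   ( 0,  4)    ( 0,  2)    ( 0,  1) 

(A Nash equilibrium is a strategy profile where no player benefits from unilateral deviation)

Nash equilibrium: (A, X)

Work:
Best responses:
  P1 vs X: payoffs [1, 0, 0] → best response A (payoff 1)
  P1 vs Y: payoffs [2, 3, 0] → best response B (payoff 3)
  P1 vs Z: payoffs [4, 4, 0] → best response A/B (payoff 4)
  P2 vs A: payoffs [4, 3, 0] → best response X (payoff 4)
  P2 vs B: payoffs [3, 1, 0] → best response X (payoff 3)
  P2 vs C: payoffs [4, 2, 1] → best response X (payoff 4)
Mutual best responses: (A,X) → Nash equilibria.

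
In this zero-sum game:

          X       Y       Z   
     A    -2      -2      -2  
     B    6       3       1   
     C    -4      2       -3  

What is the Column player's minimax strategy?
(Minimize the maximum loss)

Column should play Z, value = 1

Work:
Column player minimizes Row's maximum payoff:
Column X: max payoff to Row = 6
Column Y: max payoff to Row = 3
Column Z: max payoff to Row = 1
Minimum is 1, achieved by column Z.
Minimax strategy: Z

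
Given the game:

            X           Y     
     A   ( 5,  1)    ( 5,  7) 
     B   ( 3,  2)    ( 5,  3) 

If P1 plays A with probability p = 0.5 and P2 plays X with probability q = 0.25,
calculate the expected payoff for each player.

E[P1] = 4.75, E[P2] = 4.125

Work:
E[P1] = p·q·π₁(A,X) + p·(1-q)·π₁(A,Y) + (1-p)·q·π₁(B,X) + (1-p)·(1-q)·π₁(B,Y)
= 0.5·0.25·5 + 0.5·0.75·5 + 0.5·0.25·3 + 0.5·0.75·5
= 4.75

E[P2] = 4.125 (similar calculation)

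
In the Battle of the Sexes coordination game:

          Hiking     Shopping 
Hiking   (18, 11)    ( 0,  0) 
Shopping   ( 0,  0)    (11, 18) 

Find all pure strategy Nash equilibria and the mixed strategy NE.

Pure NE: (Hiking, Hiking) and (Shopping, Shopping); Mixed NE: p = 0.6207, q = 0.3793

Work:
Check pure NE:
(Hiking, Hiking): (18, 11) - no unilateral deviation beneficial
(Shopping, Shopping): (11, 18) - no unilateral deviation beneficial
Mixed NE: P1 plays Hiking with p = 0.6207, P2 plays Hiking with q = 0.3793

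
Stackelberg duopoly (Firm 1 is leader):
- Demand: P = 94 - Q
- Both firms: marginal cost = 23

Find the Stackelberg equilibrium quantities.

q₁* (leader) = 35.5, q₂* (follower) = 17.75

Work:
Follower's reaction: q₂ = (a - c - q₁)/2
Leader substitutes: π₁ = q₁·(a - q₁ - (a-c-q₁)/2 - c)
FOC: q₁* = (94 - 23)/2 = 35.50
Then: q₂* = (94 - 23 - 35.5)/2 = 17.75
Leader has first-mover advantage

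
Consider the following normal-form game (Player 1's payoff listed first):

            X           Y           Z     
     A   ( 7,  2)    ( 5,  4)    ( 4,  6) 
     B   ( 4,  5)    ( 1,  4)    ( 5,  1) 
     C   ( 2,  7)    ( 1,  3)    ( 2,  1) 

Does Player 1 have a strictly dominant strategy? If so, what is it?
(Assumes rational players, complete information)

No strictly dominant strategy exists for Player 1

Work:
A strategy strictly dominates another if it gives a strictly higher payoff against every opponent action. Compare each pair of P1's strategies column-by-column:
  A vs B: [7 vs 4, 5 vs 1, 4 vs 5] → A does not strictly dominate B (column Z: 4 ≤ 5)
  A vs C: [7 vs 2, 5 vs 1, 4 vs 2] → A strictly dominates C
  B vs A: [4 vs 7, 1 vs 5, 5 vs 4] → B does not strictly dominate A (column X: 4 ≤ 7)
  B vs C: [4 vs 2, 1 vs 1, 5 vs 2] → B does not strictly dominate C (column Y: 1 ≤ 1)
  C vs A: [2 vs 7, 1 vs 5, 2 vs 4] → C does not strictly dominate A (column X: 2 ≤ 7)
  C vs B: [2 vs 4, 1 vs 1, 2 vs 5] → C does not strictly dominate B (column X: 2 ≤ 4)
No single strategy strictly dominates all others → no strictly dominant strategy.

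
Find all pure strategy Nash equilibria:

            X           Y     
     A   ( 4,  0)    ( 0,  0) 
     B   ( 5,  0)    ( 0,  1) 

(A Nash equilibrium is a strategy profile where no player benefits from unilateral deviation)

Nash equilibrium: (A, Y), (B, Y)

Work:
Best responses:
  P1 vs X: payoffs [4, 5] → best response B (payoff 5)
  P1 vs Y: payoffs [0, 0] → best response A/B (payoff 0)
  P2 vs A: payoffs [0, 0] → best response X/Y (payoff 0)
  P2 vs B: payoffs [0, 1] → best response Y (payoff 1)
Mutual best responses: (A,Y), (B,Y) → Nash equilibria.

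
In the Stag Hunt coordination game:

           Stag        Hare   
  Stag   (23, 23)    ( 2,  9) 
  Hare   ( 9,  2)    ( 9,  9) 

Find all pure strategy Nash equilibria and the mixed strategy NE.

Pure NE: (Stag, Stag) and (Hare, Hare); Mixed NE: p = 0.3333, q = 0.3333

Work:
Check pure NE:
(Stag, Stag): (23, 23) - no unilateral deviation beneficial
(Hare, Hare): (9, 9) - no unilateral deviation beneficial
Mixed NE: P1 plays Stag with p = 0.3333, P2 plays Stag with q = 0.3333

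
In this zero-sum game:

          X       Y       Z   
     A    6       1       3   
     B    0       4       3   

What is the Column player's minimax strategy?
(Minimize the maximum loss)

Column should play Z, value = 3

Work:
Column player minimizes Row's maximum payoff:
Column X: max payoff to Row = 6
Column Y: max payoff to Row = 4
Column Z: max payoff to Row = 3
Minimum is 3, achieved by column Z.
Minimax strategy: Z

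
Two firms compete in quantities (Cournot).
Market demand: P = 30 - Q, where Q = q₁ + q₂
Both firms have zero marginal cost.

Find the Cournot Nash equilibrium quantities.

q₁* = q₂* = 10.0; P* = 10.0

Work:
Profit: π_i = P·q_i = (a - q_i - q_j)·q_i
FOC: ∂π_i/∂q_i = a - 2q_i - q_j = 0
Reaction function: q_i = (30 - q_j)/2
Symmetry: q* = 30/3 = 10.0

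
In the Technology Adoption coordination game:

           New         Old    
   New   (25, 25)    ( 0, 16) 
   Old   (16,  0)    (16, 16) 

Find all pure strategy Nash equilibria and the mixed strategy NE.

Pure NE: (New, New) and (Old, Old); Mixed NE: p = 0.64, q = 0.64

Work:
Check pure NE:
(New, New): (25, 25) - no unilateral deviation beneficial
(Old, Old): (16, 16) - no unilateral deviation beneficial
Mixed NE: P1 plays New with p = 0.64, P2 plays New with q = 0.64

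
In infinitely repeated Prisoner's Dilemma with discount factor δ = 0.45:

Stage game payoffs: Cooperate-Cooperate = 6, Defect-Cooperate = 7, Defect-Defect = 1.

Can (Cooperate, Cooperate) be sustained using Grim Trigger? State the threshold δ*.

δ* = 0.1667; since δ = 0.45 ≥ 0.1667, cooperation can be sustained

Work:
For Grim Trigger:
Cooperate forever: 6/(1-δ)
Defect then punished: 7 + 1·δ/(1-δ)
Need: 6/(1-δ) ≥ 7 + 1·δ/(1-δ)
Solving: δ ≥ (T-R)/(T-P) = (7-6)/(7-1) = 0.1667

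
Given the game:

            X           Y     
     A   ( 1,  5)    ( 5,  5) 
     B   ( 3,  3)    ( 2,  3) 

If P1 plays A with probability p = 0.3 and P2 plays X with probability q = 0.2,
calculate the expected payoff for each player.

E[P1] = 2.8, E[P2] = 3.6

Work:
E[P1] = p·q·π₁(A,X) + p·(1-q)·π₁(A,Y) + (1-p)·q·π₁(B,X) + (1-p)·(1-q)·π₁(B,Y)
= 0.3·0.2·1 + 0.3·0.8·5 + 0.7·0.2·3 + 0.7·0.8·2
= 2.8

E[P2] = 3.6 (similar calculation)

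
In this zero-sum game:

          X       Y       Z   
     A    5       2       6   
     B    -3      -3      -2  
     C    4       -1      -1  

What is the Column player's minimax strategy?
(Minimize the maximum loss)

Column should play Y, value = 2

Work:
Column player minimizes Row's maximum payoff:
Column X: max payoff to Row = 5
Column Y: max payoff to Row = 2
Column Z: max payoff to Row = 6
Minimum is 2, achieved by column Y.
Minimax strategy: Y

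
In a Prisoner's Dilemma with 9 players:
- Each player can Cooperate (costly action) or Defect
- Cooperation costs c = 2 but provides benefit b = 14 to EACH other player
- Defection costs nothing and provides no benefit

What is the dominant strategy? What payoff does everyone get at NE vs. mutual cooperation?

Dominant: Defect; NE payoff = 0; Coop payoff = 110

Work:
Defect dominates (saves cost c = 2, benefit to others is external)
NE: All defect → everyone gets 0
If all cooperate: each receives (8)×14 - 2 = 110
Social dilemma: 110 > 0 but NE gives 0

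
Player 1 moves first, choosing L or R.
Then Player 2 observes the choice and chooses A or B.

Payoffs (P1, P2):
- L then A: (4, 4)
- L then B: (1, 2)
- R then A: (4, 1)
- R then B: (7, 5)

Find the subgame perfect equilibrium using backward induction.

P1 plays R, P2 plays A after L and B after R; Payoff (7, 5)

Work:
Backward induction:
After L: P2 chooses A → P1 gets 4
After R: P2 chooses B → P1 gets 7
P1 chooses R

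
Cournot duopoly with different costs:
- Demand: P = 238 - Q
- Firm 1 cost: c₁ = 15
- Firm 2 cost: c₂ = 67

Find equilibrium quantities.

q₁* = 91.67, q₂* = 39.67

Work:
Reaction: q₁ = (238 - 15 - q₂)/2
Reaction: q₂ = (238 - 67 - q₁)/2
Solve simultaneously:
q₁* = (238 - 2×15 + 67)/3 = 91.67
q₂* = (238 - 2×67 + 15)/3 = 39.67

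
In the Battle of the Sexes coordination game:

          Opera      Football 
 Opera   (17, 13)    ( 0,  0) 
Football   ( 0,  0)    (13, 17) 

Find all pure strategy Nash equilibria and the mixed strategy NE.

Pure NE: (Opera, Opera) and (Football, Football); Mixed NE: p = 0.5667, q = 0.4333

Work:
Check pure NE:
(Opera, Opera): (17, 13) - no unilateral deviation beneficial
(Football, Football): (13, 17) - no unilateral deviation beneficial
Mixed NE: P1 plays Opera with p = 0.5667, P2 plays Opera with q = 0.4333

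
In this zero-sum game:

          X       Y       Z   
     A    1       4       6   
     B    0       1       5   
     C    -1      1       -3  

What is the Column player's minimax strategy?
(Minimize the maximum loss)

Column should play X, value = 1

Work:
Column player minimizes Row's maximum payoff:
Column X: max payoff to Row = 1
Column Y: max payoff to Row = 4
Column Z: max payoff to Row = 6
Minimum is 1, achieved by column X.
Minimax strategy: X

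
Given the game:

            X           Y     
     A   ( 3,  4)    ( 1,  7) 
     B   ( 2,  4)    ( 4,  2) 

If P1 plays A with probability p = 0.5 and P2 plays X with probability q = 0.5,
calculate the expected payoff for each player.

E[P1] = 2.5, E[P2] = 4.25

Work:
E[P1] = p·q·π₁(A,X) + p·(1-q)·π₁(A,Y) + (1-p)·q·π₁(B,X) + (1-p)·(1-q)·π₁(B,Y)
= 0.5·0.5·3 + 0.5·0.5·1 + 0.5·0.5·2 + 0.5·0.5·4
= 2.5

E[P2] = 4.25 (similar calculation)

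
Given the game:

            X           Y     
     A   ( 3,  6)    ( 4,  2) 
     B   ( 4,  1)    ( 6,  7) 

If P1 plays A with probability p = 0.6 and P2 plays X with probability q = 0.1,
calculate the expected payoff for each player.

E[P1] = 4.66, E[P2] = 4.0

Work:
E[P1] = p·q·π₁(A,X) + p·(1-q)·π₁(A,Y) + (1-p)·q·π₁(B,X) + (1-p)·(1-q)·π₁(B,Y)
= 0.6·0.1·3 + 0.6·0.9·4 + 0.4·0.1·4 + 0.4·0.9·6
= 4.66

E[P2] = 4.0 (similar calculation)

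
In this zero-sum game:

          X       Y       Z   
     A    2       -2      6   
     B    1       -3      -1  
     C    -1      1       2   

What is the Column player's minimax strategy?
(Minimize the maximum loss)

Column should play Y, value = 1

Work:
Column player minimizes Row's maximum payoff:
Column X: max payoff to Row = 2
Column Y: max payoff to Row = 1
Column Z: max payoff to Row = 6
Minimum is 1, achieved by column Y.
Minimax strategy: Y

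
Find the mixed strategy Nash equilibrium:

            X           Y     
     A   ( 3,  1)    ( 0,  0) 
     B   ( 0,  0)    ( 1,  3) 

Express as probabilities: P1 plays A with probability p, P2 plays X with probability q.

p = 0.75, q = 0.25

Work:
Find probabilities that make opponent indifferent:
P2 chooses q to make P1 indifferent between A and B
P1 chooses p to make P2 indifferent between X and Y
Mixed NE: P1 plays (A: 0.75, B: 0.25), P2 plays (X: 0.25, Y: 0.75)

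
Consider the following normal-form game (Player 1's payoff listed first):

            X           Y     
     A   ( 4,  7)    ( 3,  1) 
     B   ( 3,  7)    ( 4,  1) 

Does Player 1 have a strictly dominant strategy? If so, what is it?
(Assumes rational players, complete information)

No strictly dominant strategy exists for Player 1

Work:
A strategy strictly dominates another if it gives a strictly higher payoff against every opponent action. Compare each pair of P1's strategies column-by-column:
  A vs B: [4 vs 3, 3 vs 4] → A does not strictly dominate B (column Y: 3 ≤ 4)
  B vs A: [3 vs 4, 4 vs 3] → B does not strictly dominate A (column X: 3 ≤ 4)
No single strategy strictly dominates all others → no strictly dominant strategy.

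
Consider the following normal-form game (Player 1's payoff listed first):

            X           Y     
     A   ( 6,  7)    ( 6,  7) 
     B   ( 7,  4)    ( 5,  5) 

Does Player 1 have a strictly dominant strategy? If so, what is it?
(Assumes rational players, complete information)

No strictly dominant strategy exists for Player 1

Work:
A strategy strictly dominates another if it gives a strictly higher payoff against every opponent action. Compare each pair of P1's strategies column-by-column:
  A vs B: [6 vs 7, 6 vs 5] → A does not strictly dominate B (column X: 6 ≤ 7)
  B vs A: [7 vs 6, 5 vs 6] → B does not strictly dominate A (column Y: 5 ≤ 6)
No single strategy strictly dominates all others → no strictly dominant strategy.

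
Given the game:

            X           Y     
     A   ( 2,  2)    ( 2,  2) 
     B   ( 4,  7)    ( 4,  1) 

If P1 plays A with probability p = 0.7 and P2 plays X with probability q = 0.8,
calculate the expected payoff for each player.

E[P1] = 2.6, E[P2] = 3.14

Work:
E[P1] = p·q·π₁(A,X) + p·(1-q)·π₁(A,Y) + (1-p)·q·π₁(B,X) + (1-p)·(1-q)·π₁(B,Y)
= 0.7·0.8·2 + 0.7·0.2·2 + 0.3·0.8·4 + 0.3·0.2·4
= 2.6

E[P2] = 3.14 (similar calculation)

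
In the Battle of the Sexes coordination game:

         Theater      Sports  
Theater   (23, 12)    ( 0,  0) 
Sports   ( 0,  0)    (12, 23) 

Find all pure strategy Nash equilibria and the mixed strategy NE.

Pure NE: (Theater, Theater) and (Sports, Sports); Mixed NE: p = 0.6571, q = 0.3429

Work:
Check pure NE:
(Theater, Theater): (23, 12) - no unilateral deviation beneficial
(Sports, Sports): (12, 23) - no unilateral deviation beneficial
Mixed NE: P1 plays Theater with p = 0.6571, P2 plays Theater with q = 0.3429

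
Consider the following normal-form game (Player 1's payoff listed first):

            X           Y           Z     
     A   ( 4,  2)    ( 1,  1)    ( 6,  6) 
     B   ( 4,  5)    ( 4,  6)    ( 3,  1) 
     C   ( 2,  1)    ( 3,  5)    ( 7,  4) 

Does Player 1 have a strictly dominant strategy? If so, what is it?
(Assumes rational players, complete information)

No strictly dominant strategy exists for Player 1

Work:
A strategy strictly dominates another if it gives a strictly higher payoff against every opponent action. Compare each pair of P1's strategies column-by-column:
  A vs B: [4 vs 4, 1 vs 4, 6 vs 3] → A does not strictly dominate B (column X: 4 ≤ 4)
  A vs C: [4 vs 2, 1 vs 3, 6 vs 7] → A does not strictly dominate C (column Y: 1 ≤ 3)
  B vs A: [4 vs 4, 4 vs 1, 3 vs 6] → B does not strictly dominate A (column X: 4 ≤ 4)
  B vs C: [4 vs 2, 4 vs 3, 3 vs 7] → B does not strictly dominate C (column Z: 3 ≤ 7)
  C vs A: [2 vs 4, 3 vs 1, 7 vs 6] → C does not strictly dominate A (column X: 2 ≤ 4)
  C vs B: [2 vs 4, 3 vs 4, 7 vs 3] → C does not strictly dominate B (column X: 2 ≤ 4)
No single strategy strictly dominates all others → no strictly dominant strategy.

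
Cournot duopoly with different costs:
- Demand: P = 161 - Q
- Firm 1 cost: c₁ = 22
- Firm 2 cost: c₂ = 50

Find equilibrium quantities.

q₁* = 55.67, q₂* = 27.67

Work:
Reaction: q₁ = (161 - 22 - q₂)/2
Reaction: q₂ = (161 - 50 - q₁)/2
Solve simultaneously:
q₁* = (161 - 2×22 + 50)/3 = 55.67
q₂* = (161 - 2×50 + 22)/3 = 27.67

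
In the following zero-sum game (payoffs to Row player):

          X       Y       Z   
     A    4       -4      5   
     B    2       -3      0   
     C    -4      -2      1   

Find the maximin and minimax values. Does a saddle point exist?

Maximin = -3, Minimax = -2, Saddle: False

Work:
Row minimums: [-4, -3, -4] → maximin = -3
Column maximums: [4, -2, 5] → minimax = -2
No saddle point (maximin ≠ minimax). Mixed strategy needed.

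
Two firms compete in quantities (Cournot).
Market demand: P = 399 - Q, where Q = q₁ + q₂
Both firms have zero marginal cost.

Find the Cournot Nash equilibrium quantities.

q₁* = q₂* = 133.0; P* = 133.0

Work:
Profit: π_i = P·q_i = (a - q_i - q_j)·q_i
FOC: ∂π_i/∂q_i = a - 2q_i - q_j = 0
Reaction function: q_i = (399 - q_j)/2
Symmetry: q* = 399/3 = 133.0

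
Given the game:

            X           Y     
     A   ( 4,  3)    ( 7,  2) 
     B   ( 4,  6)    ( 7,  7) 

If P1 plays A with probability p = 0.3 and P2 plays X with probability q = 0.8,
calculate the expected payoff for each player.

E[P1] = 4.6, E[P2] = 5.18

Work:
E[P1] = p·q·π₁(A,X) + p·(1-q)·π₁(A,Y) + (1-p)·q·π₁(B,X) + (1-p)·(1-q)·π₁(B,Y)
= 0.3·0.8·4 + 0.3·0.2·7 + 0.7·0.8·4 + 0.7·0.2·7
= 4.6

E[P2] = 5.18 (similar calculation)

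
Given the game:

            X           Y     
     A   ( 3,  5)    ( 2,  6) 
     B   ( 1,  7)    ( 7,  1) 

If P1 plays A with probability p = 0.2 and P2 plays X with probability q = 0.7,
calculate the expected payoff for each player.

E[P1] = 2.78, E[P2] = 5.22

Work:
E[P1] = p·q·π₁(A,X) + p·(1-q)·π₁(A,Y) + (1-p)·q·π₁(B,X) + (1-p)·(1-q)·π₁(B,Y)
= 0.2·0.7·3 + 0.2·0.3·2 + 0.8·0.7·1 + 0.8·0.3·7
= 2.78

E[P2] = 5.22 (similar calculation)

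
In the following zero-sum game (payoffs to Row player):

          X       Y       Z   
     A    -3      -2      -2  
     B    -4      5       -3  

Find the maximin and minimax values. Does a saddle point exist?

Maximin = -3, Minimax = -3, Saddle: True

Work:
Row minimums: [-3, -4] → maximin = -3
Column maximums: [-3, 5, -2] → minimax = -3
Saddle point exists! Game value = -3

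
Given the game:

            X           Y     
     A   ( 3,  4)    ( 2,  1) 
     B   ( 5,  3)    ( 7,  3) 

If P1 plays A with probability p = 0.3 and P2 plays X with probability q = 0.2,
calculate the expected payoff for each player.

E[P1] = 5.28, E[P2] = 2.58

Work:
E[P1] = p·q·π₁(A,X) + p·(1-q)·π₁(A,Y) + (1-p)·q·π₁(B,X) + (1-p)·(1-q)·π₁(B,Y)
= 0.3·0.2·3 + 0.3·0.8·2 + 0.7·0.2·5 + 0.7·0.8·7
= 5.28

E[P2] = 2.58 (similar calculation)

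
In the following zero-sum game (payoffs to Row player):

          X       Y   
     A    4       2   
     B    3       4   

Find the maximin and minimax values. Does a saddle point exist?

Maximin = 3, Minimax = 4, Saddle: False

Work:
Row minimums: [2, 3] → maximin = 3
Column maximums: [4, 4] → minimax = 4
No saddle point (maximin ≠ minimax). Mixed strategy needed.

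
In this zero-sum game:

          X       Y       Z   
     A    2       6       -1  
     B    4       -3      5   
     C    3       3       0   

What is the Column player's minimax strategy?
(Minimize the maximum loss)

Column should play X, value = 4

Work:
Column player minimizes Row's maximum payoff:
Column X: max payoff to Row = 4
Column Y: max payoff to Row = 6
Column Z: max payoff to Row = 5
Minimum is 4, achieved by column X.
Minimax strategy: X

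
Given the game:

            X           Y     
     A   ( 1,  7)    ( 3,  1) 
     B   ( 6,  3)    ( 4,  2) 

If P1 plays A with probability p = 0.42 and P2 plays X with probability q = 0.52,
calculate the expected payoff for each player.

E[P1] = 3.7464, E[P2] = 3.192

Work:
E[P1] = p·q·π₁(A,X) + p·(1-q)·π₁(A,Y) + (1-p)·q·π₁(B,X) + (1-p)·(1-q)·π₁(B,Y)
= 0.42·0.52·1 + 0.42·0.48·3 + 0.58·0.52·6 + 0.58·0.48·4
= 3.7464

E[P2] = 3.192 (similar calculation)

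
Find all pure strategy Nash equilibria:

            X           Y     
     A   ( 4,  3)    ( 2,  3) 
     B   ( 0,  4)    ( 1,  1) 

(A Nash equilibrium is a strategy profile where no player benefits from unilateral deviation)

Nash equilibrium: (A, X), (A, Y)

Work:
Best responses:
  P1 vs X: payoffs [4, 0] → best response A (payoff 4)
  P1 vs Y: payoffs [2, 1] → best response A (payoff 2)
  P2 vs A: payoffs [3, 3] → best response X/Y (payoff 3)
  P2 vs B: payoffs [4, 1] → best response X (payoff 4)
Mutual best responses: (A,X), (A,Y) → Nash equilibria.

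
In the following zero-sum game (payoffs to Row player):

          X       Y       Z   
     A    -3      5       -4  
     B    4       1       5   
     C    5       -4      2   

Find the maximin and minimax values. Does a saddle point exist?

Maximin = 1, Minimax = 5, Saddle: False

Work:
Row minimums: [-4, 1, -4] → maximin = 1
Column maximums: [5, 5, 5] → minimax = 5
No saddle point (maximin ≠ minimax). Mixed strategy needed.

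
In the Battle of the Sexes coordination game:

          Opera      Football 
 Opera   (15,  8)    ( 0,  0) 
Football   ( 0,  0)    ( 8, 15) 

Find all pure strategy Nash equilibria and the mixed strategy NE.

Pure NE: (Opera, Opera) and (Football, Football); Mixed NE: p = 0.6522, q = 0.3478

Work:
Check pure NE:
(Opera, Opera): (15, 8) - no unilateral deviation beneficial
(Football, Football): (8, 15) - no unilateral deviation beneficial
Mixed NE: P1 plays Opera with p = 0.6522, P2 plays Opera with q = 0.3478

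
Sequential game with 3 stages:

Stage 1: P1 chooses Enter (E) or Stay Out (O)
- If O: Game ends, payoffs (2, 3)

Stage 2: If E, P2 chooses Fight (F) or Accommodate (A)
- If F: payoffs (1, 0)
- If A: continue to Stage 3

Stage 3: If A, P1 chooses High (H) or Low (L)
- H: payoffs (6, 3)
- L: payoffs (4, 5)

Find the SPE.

SPE: (E, A, H); Outcome (6, 3)

Work:
Stage 3: P1 chooses H (6 vs 4)
Stage 2: P2: F->0, A->3 (anticipating H). Choose A
Stage 1: P1: O->2, E->6 (anticipating A, H). Choose E
SPE path: E -> A -> H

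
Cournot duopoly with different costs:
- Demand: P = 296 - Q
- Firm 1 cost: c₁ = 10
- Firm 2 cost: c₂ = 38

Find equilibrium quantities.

q₁* = 104.67, q₂* = 76.67

Work:
Reaction: q₁ = (296 - 10 - q₂)/2
Reaction: q₂ = (296 - 38 - q₁)/2
Solve simultaneously:
q₁* = (296 - 2×10 + 38)/3 = 104.67
q₂* = (296 - 2×38 + 10)/3 = 76.67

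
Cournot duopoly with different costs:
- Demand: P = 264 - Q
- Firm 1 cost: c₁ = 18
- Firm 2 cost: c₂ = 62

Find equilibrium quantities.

q₁* = 96.67, q₂* = 52.67

Work:
Reaction: q₁ = (264 - 18 - q₂)/2
Reaction: q₂ = (264 - 62 - q₁)/2
Solve simultaneously:
q₁* = (264 - 2×18 + 62)/3 = 96.67
q₂* = (264 - 2×62 + 18)/3 = 52.67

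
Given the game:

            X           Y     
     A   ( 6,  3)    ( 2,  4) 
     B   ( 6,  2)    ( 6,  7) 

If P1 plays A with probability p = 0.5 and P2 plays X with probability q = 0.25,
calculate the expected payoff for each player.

E[P1] = 4.5, E[P2] = 4.75

Work:
E[P1] = p·q·π₁(A,X) + p·(1-q)·π₁(A,Y) + (1-p)·q·π₁(B,X) + (1-p)·(1-q)·π₁(B,Y)
= 0.5·0.25·6 + 0.5·0.75·2 + 0.5·0.25·6 + 0.5·0.75·6
= 4.5

E[P2] = 4.75 (similar calculation)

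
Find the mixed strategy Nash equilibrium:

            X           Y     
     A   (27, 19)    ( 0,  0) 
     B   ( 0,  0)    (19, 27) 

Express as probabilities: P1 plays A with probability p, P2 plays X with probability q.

p = 0.587, q = 0.413

Work:
Find probabilities that make opponent indifferent:
P2 chooses q to make P1 indifferent between A and B
P1 chooses p to make P2 indifferent between X and Y
Mixed NE: P1 plays (A: 0.587, B: 0.413), P2 plays (X: 0.413, Y: 0.587)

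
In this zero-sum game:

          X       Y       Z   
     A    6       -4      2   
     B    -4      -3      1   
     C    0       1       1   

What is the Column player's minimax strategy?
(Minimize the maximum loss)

Column should play Y, value = 1

Work:
Column player minimizes Row's maximum payoff:
Column X: max payoff to Row = 6
Column Y: max payoff to Row = 1
Column Z: max payoff to Row = 2
Minimum is 1, achieved by column Y.
Minimax strategy: Y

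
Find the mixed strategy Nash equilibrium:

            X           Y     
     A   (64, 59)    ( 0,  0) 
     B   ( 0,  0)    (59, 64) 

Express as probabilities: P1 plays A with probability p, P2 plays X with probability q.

p = 0.5203, q = 0.4797

Work:
Find probabilities that make opponent indifferent:
P2 chooses q to make P1 indifferent between A and B
P1 chooses p to make P2 indifferent between X and Y
Mixed NE: P1 plays (A: 0.5203, B: 0.4797), P2 plays (X: 0.4797, Y: 0.5203)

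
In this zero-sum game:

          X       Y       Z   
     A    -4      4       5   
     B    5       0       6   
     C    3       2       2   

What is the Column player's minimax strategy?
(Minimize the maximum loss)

Column should play Y, value = 4

Work:
Column player minimizes Row's maximum payoff:
Column X: max payoff to Row = 5
Column Y: max payoff to Row = 4
Column Z: max payoff to Row = 6
Minimum is 4, achieved by column Y.
Minimax strategy: Y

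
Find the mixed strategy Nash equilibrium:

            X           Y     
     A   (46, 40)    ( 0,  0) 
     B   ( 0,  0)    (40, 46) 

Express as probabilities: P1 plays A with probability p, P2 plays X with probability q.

p = 0.5349, q = 0.4651

Work:
Find probabilities that make opponent indifferent:
P2 chooses q to make P1 indifferent between A and B
P1 chooses p to make P2 indifferent between X and Y
Mixed NE: P1 plays (A: 0.5349, B: 0.4651), P2 plays (X: 0.4651, Y: 0.5349)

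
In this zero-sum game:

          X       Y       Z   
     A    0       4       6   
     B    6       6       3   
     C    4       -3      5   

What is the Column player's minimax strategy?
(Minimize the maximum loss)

Column should play X or Y or Z (all achieve the minimum), value = 6

Work:
Column player minimizes Row's maximum payoff:
Column X: max payoff to Row = 6
Column Y: max payoff to Row = 6
Column Z: max payoff to Row = 6
Minimum is 6, achieved by columns X, Y, Z (tied).
Each of X or Y or Z is a minimax strategy.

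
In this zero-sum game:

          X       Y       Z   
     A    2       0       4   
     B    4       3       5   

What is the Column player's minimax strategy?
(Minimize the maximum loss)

Column should play Y, value = 3

Work:
Column player minimizes Row's maximum payoff:
Column X: max payoff to Row = 4
Column Y: max payoff to Row = 3
Column Z: max payoff to Row = 5
Minimum is 3, achieved by column Y.
Minimax strategy: Y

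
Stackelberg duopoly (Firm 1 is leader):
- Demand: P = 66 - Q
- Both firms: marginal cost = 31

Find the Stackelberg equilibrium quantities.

q₁* (leader) = 17.5, q₂* (follower) = 8.75

Work:
Follower's reaction: q₂ = (a - c - q₁)/2
Leader substitutes: π₁ = q₁·(a - q₁ - (a-c-q₁)/2 - c)
FOC: q₁* = (66 - 31)/2 = 17.50
Then: q₂* = (66 - 31 - 17.5)/2 = 8.75
Leader has first-mover advantage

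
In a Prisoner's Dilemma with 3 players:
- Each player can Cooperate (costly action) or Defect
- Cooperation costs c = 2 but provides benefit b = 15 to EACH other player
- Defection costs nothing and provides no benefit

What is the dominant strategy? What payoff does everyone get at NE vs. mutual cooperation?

Dominant: Defect; NE payoff = 0; Coop payoff = 28

Work:
Defect dominates (saves cost c = 2, benefit to others is external)
NE: All defect → everyone gets 0
If all cooperate: each receives (2)×15 - 2 = 28
Social dilemma: 28 > 0 but NE gives 0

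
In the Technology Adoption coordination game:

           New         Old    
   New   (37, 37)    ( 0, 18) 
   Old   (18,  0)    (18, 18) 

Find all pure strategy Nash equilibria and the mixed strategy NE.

Pure NE: (New, New) and (Old, Old); Mixed NE: p = 0.4865, q = 0.4865

Work:
Check pure NE:
(New, New): (37, 37) - no unilateral deviation beneficial
(Old, Old): (18, 18) - no unilateral deviation beneficial
Mixed NE: P1 plays New with p = 0.4865, P2 plays New with q = 0.4865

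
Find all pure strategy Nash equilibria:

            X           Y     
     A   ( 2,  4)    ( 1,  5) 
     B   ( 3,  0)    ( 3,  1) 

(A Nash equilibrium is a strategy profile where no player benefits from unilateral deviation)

Nash equilibrium: (B, Y)

Work:
Best responses:
  P1 vs X: payoffs [2, 3] → best response B (payoff 3)
  P1 vs Y: payoffs [1, 3] → best response B (payoff 3)
  P2 vs A: payoffs [4, 5] → best response Y (payoff 5)
  P2 vs B: payoffs [0, 1] → best response Y (payoff 1)
Mutual best responses: (B,Y) → Nash equilibria.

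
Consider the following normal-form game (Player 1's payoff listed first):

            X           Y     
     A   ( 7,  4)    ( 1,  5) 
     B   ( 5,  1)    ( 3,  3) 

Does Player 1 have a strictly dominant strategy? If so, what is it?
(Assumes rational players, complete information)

No strictly dominant strategy exists for Player 1

Work:
A strategy strictly dominates another if it gives a strictly higher payoff against every opponent action. Compare each pair of P1's strategies column-by-column:
  A vs B: [7 vs 5, 1 vs 3] → A does not strictly dominate B (column Y: 1 ≤ 3)
  B vs A: [5 vs 7, 3 vs 1] → B does not strictly dominate A (column X: 5 ≤ 7)
No single strategy strictly dominates all others → no strictly dominant strategy.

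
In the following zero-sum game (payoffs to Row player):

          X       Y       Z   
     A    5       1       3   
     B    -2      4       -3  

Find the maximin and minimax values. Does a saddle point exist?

Maximin = 1, Minimax = 3, Saddle: False

Work:
Row minimums: [1, -3] → maximin = 1
Column maximums: [5, 4, 3] → minimax = 3
No saddle point (maximin ≠ minimax). Mixed strategy needed.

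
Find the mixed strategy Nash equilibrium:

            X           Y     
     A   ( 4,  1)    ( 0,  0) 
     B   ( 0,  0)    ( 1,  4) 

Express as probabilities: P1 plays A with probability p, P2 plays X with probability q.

p = 0.8, q = 0.2

Work:
Find probabilities that make opponent indifferent:
P2 chooses q to make P1 indifferent between A and B
P1 chooses p to make P2 indifferent between X and Y
Mixed NE: P1 plays (A: 0.8, B: 0.2), P2 plays (X: 0.2, Y: 0.8)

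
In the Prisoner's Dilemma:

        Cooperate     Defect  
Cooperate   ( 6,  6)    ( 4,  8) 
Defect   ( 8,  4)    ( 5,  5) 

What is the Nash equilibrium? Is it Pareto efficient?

(Defect, Defect) is NE; not Pareto efficient

Work:
Defect dominates Cooperate for both players:
If P2 cooperates: Defect (8) > Cooperate (6)
If P2 defects: Defect (5) > Cooperate (4)
NE: (Defect, Defect) with payoff (5, 5)
But (Cooperate, Cooperate) = (6, 6) Pareto dominates (5, 5)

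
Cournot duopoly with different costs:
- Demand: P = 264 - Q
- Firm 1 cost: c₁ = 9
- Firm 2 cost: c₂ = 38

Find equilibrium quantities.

q₁* = 94.67, q₂* = 65.67

Work:
Reaction: q₁ = (264 - 9 - q₂)/2
Reaction: q₂ = (264 - 38 - q₁)/2
Solve simultaneously:
q₁* = (264 - 2×9 + 38)/3 = 94.67
q₂* = (264 - 2×38 + 9)/3 = 65.67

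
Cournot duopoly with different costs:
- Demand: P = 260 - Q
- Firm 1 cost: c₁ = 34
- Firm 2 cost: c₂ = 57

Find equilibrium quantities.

q₁* = 83.0, q₂* = 60.0

Work:
Reaction: q₁ = (260 - 34 - q₂)/2
Reaction: q₂ = (260 - 57 - q₁)/2
Solve simultaneously:
q₁* = (260 - 2×34 + 57)/3 = 83.0
q₂* = (260 - 2×57 + 34)/3 = 60.0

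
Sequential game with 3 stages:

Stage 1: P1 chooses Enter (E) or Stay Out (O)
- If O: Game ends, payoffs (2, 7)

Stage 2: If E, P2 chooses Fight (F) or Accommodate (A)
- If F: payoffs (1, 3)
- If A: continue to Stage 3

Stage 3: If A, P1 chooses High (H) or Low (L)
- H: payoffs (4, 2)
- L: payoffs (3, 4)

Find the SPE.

SPE: (O, F, H); Outcome (2, 7)

Work:
Stage 3: P1 chooses H (4 vs 3)
Stage 2: P2: F->3, A->2 (anticipating H). Choose F
Stage 1: P1: O->2, E->1 (anticipating F, H). Choose O
SPE path: O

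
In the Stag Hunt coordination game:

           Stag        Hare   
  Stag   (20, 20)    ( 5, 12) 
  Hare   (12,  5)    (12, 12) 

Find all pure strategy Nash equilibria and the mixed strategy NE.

Pure NE: (Stag, Stag) and (Hare, Hare); Mixed NE: p = 0.4667, q = 0.4667

Work:
Check pure NE:
(Stag, Stag): (20, 20) - no unilateral deviation beneficial
(Hare, Hare): (12, 12) - no unilateral deviation beneficial
Mixed NE: P1 plays Stag with p = 0.4667, P2 plays Stag with q = 0.4667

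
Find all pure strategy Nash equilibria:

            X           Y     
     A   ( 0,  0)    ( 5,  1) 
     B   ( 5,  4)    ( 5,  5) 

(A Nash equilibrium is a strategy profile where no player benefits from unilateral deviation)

Nash equilibrium: (A, Y), (B, Y)

Work:
Best responses:
  P1 vs X: payoffs [0, 5] → best response B (payoff 5)
  P1 vs Y: payoffs [5, 5] → best response A/B (payoff 5)
  P2 vs A: payoffs [0, 1] → best response Y (payoff 1)
  P2 vs B: payoffs [4, 5] → best response Y (payoff 5)
Mutual best responses: (A,Y), (B,Y) → Nash equilibria.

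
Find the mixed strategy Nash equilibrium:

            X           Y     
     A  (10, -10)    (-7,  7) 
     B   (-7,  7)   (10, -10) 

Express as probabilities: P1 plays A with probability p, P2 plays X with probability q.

p = 0.5, q = 0.5

Work:
Find probabilities that make opponent indifferent:
P2 chooses q to make P1 indifferent between A and B
P1 chooses p to make P2 indifferent between X and Y
Mixed NE: P1 plays (A: 0.5, B: 0.5), P2 plays (X: 0.5, Y: 0.5)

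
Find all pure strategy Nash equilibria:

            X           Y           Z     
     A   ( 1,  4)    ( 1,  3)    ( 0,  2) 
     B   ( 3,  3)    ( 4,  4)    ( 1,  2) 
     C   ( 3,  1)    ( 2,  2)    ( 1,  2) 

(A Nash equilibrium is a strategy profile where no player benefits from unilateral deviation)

Nash equilibrium: (B, Y), (C, Z)

Work:
Best responses:
  P1 vs X: payoffs [1, 3, 3] → best response B/C (payoff 3)
  P1 vs Y: payoffs [1, 4, 2] → best response B (payoff 4)
  P1 vs Z: payoffs [0, 1, 1] → best response B/C (payoff 1)
  P2 vs A: payoffs [4, 3, 2] → best response X (payoff 4)
  P2 vs B: payoffs [3, 4, 2] → best response Y (payoff 4)
  P2 vs C: payoffs [1, 2, 2] → best response Y/Z (payoff 2)
Mutual best responses: (B,Y), (C,Z) → Nash equilibria.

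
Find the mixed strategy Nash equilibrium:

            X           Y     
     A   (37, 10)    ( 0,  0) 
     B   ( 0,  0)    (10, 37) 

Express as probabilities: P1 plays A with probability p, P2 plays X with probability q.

p = 0.7872, q = 0.2128

Work:
Find probabilities that make opponent indifferent:
P2 chooses q to make P1 indifferent between A and B
P1 chooses p to make P2 indifferent between X and Y
Mixed NE: P1 plays (A: 0.7872, B: 0.2128), P2 plays (X: 0.2128, Y: 0.7872)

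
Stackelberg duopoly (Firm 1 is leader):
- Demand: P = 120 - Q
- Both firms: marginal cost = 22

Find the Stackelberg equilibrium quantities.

q₁* (leader) = 49.0, q₂* (follower) = 24.5

Work:
Follower's reaction: q₂ = (a - c - q₁)/2
Leader substitutes: π₁ = q₁·(a - q₁ - (a-c-q₁)/2 - c)
FOC: q₁* = (120 - 22)/2 = 49.00
Then: q₂* = (120 - 22 - 49.0)/2 = 24.50
Leader has first-mover advantage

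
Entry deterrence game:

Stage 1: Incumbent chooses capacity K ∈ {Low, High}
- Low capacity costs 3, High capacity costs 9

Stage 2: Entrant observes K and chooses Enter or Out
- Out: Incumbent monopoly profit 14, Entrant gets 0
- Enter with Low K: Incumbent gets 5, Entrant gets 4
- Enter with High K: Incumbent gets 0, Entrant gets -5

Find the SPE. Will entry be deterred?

SPE: (High, Enter|Low, Out|High); Entry deterred. Incumbent net profit = 5

Work:
After Low K: Entrant enters (4 > 0)
After High K: Entrant stays out (-5 < 0)
Incumbent: Low → 5−3=2, High → 14−9=5
Incumbent chooses High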